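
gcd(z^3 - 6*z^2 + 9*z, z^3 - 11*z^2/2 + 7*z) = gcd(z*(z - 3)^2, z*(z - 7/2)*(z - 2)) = z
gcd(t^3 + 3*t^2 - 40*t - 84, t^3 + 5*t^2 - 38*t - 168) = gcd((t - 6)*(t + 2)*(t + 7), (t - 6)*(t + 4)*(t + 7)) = t^2 + t - 42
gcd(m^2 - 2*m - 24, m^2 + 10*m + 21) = 1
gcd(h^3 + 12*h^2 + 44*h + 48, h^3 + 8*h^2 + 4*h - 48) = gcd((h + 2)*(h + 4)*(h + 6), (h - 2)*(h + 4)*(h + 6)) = h^2 + 10*h + 24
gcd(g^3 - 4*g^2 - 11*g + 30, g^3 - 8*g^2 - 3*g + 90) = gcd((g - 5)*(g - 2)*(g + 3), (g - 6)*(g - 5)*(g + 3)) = g^2 - 2*g - 15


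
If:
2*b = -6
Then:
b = -3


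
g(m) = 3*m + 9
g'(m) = 3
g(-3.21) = -0.63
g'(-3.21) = 3.00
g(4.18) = 21.54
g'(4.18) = 3.00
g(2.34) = 16.02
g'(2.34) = 3.00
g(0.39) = 10.17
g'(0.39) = 3.00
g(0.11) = 9.33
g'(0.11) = 3.00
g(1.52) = 13.56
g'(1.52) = 3.00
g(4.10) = 21.30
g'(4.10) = 3.00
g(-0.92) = 6.24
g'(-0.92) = 3.00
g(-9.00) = -18.00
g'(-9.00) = 3.00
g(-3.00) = 0.00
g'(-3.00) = 3.00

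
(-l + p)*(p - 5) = -l*p + 5*l + p^2 - 5*p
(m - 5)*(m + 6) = m^2 + m - 30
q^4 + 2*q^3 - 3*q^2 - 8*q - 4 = (q - 2)*(q + 1)^2*(q + 2)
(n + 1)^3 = n^3 + 3*n^2 + 3*n + 1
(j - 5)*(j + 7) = j^2 + 2*j - 35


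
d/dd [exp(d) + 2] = exp(d)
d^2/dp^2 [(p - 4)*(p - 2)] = 2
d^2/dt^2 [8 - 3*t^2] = -6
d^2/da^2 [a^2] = 2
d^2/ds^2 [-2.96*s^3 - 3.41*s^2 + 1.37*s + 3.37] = -17.76*s - 6.82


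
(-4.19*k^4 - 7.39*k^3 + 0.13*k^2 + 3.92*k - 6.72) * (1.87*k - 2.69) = -7.8353*k^5 - 2.5482*k^4 + 20.1222*k^3 + 6.9807*k^2 - 23.1112*k + 18.0768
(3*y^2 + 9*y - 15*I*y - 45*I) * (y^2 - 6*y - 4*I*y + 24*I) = 3*y^4 - 9*y^3 - 27*I*y^3 - 114*y^2 + 81*I*y^2 + 180*y + 486*I*y + 1080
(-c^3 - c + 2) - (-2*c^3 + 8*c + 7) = c^3 - 9*c - 5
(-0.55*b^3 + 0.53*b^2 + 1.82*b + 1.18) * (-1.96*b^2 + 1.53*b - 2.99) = 1.078*b^5 - 1.8803*b^4 - 1.1118*b^3 - 1.1129*b^2 - 3.6364*b - 3.5282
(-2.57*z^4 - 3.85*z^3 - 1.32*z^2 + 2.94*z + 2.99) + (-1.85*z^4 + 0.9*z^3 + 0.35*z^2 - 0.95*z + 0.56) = -4.42*z^4 - 2.95*z^3 - 0.97*z^2 + 1.99*z + 3.55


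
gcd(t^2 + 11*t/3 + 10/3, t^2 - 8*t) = 1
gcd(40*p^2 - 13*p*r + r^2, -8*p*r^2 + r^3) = 8*p - r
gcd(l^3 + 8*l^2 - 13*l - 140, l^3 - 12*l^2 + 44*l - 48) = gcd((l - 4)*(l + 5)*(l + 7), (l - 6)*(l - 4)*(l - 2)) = l - 4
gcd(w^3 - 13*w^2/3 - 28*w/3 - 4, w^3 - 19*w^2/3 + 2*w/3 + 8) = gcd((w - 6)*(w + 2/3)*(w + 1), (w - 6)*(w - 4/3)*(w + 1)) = w^2 - 5*w - 6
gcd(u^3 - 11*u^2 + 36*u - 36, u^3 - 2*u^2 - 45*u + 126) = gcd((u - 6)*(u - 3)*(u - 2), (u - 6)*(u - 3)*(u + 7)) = u^2 - 9*u + 18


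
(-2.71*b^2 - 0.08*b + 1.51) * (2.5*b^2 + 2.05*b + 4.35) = -6.775*b^4 - 5.7555*b^3 - 8.1775*b^2 + 2.7475*b + 6.5685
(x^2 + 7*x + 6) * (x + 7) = x^3 + 14*x^2 + 55*x + 42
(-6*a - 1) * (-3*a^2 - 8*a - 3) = 18*a^3 + 51*a^2 + 26*a + 3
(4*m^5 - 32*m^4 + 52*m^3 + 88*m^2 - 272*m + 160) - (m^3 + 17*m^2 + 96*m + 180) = 4*m^5 - 32*m^4 + 51*m^3 + 71*m^2 - 368*m - 20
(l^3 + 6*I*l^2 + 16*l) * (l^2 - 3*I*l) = l^5 + 3*I*l^4 + 34*l^3 - 48*I*l^2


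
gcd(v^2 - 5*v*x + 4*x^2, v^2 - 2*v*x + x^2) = -v + x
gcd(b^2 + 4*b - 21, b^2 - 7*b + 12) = b - 3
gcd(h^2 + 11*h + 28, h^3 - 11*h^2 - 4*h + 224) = h + 4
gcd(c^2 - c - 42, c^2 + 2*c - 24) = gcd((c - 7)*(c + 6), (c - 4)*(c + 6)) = c + 6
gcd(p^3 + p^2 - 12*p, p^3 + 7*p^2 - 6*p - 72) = p^2 + p - 12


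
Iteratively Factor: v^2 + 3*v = (v + 3)*(v)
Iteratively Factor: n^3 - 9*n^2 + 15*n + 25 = (n - 5)*(n^2 - 4*n - 5) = (n - 5)*(n + 1)*(n - 5)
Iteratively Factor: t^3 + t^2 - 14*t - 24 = (t + 3)*(t^2 - 2*t - 8) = (t - 4)*(t + 3)*(t + 2)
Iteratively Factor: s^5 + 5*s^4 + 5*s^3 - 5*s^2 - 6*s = (s + 1)*(s^4 + 4*s^3 + s^2 - 6*s) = (s - 1)*(s + 1)*(s^3 + 5*s^2 + 6*s) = (s - 1)*(s + 1)*(s + 3)*(s^2 + 2*s) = (s - 1)*(s + 1)*(s + 2)*(s + 3)*(s)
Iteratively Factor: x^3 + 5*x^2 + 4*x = (x + 4)*(x^2 + x) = (x + 1)*(x + 4)*(x)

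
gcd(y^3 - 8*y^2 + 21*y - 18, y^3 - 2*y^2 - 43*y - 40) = 1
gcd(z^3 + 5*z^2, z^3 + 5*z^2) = z^3 + 5*z^2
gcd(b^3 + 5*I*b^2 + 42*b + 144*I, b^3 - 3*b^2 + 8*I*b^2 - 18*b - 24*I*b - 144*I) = b + 8*I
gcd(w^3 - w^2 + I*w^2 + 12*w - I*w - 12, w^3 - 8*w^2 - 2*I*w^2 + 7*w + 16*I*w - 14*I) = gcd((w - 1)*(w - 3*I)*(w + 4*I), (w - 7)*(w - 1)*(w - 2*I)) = w - 1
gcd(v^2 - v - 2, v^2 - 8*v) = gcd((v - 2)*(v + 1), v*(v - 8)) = 1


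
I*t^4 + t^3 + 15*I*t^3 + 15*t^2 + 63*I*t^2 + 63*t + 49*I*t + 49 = (t + 7)^2*(t - I)*(I*t + I)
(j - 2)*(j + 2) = j^2 - 4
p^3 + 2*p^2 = p^2*(p + 2)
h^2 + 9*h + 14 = (h + 2)*(h + 7)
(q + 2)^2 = q^2 + 4*q + 4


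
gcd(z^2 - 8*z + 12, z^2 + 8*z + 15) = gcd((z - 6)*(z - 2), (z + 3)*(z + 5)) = 1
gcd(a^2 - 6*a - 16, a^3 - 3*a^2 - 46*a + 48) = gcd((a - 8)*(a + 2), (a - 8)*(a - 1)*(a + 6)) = a - 8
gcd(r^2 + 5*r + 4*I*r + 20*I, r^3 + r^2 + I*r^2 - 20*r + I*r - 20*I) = r + 5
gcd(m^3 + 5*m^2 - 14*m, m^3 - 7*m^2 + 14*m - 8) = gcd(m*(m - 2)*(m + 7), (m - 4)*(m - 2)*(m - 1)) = m - 2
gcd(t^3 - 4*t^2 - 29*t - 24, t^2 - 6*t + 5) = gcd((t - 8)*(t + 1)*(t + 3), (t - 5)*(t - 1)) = 1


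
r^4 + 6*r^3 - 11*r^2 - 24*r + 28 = (r - 2)*(r - 1)*(r + 2)*(r + 7)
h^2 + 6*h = h*(h + 6)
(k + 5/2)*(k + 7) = k^2 + 19*k/2 + 35/2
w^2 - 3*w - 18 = (w - 6)*(w + 3)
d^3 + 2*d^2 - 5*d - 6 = (d - 2)*(d + 1)*(d + 3)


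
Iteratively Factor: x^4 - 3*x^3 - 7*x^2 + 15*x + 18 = (x + 2)*(x^3 - 5*x^2 + 3*x + 9) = (x + 1)*(x + 2)*(x^2 - 6*x + 9) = (x - 3)*(x + 1)*(x + 2)*(x - 3)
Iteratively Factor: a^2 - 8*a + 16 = (a - 4)*(a - 4)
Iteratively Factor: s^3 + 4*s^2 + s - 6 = (s - 1)*(s^2 + 5*s + 6) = (s - 1)*(s + 2)*(s + 3)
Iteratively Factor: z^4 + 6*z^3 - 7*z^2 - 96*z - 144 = (z - 4)*(z^3 + 10*z^2 + 33*z + 36) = (z - 4)*(z + 4)*(z^2 + 6*z + 9) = (z - 4)*(z + 3)*(z + 4)*(z + 3)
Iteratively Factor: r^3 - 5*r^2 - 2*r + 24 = (r - 3)*(r^2 - 2*r - 8) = (r - 4)*(r - 3)*(r + 2)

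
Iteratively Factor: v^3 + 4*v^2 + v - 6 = (v + 3)*(v^2 + v - 2) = (v - 1)*(v + 3)*(v + 2)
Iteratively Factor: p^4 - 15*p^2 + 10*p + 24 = (p - 2)*(p^3 + 2*p^2 - 11*p - 12) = (p - 3)*(p - 2)*(p^2 + 5*p + 4) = (p - 3)*(p - 2)*(p + 4)*(p + 1)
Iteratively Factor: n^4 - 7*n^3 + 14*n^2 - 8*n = (n - 4)*(n^3 - 3*n^2 + 2*n) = n*(n - 4)*(n^2 - 3*n + 2) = n*(n - 4)*(n - 2)*(n - 1)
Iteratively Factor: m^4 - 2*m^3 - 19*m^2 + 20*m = (m + 4)*(m^3 - 6*m^2 + 5*m) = m*(m + 4)*(m^2 - 6*m + 5) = m*(m - 5)*(m + 4)*(m - 1)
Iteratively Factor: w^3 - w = (w)*(w^2 - 1) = w*(w + 1)*(w - 1)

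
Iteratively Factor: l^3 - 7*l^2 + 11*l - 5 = (l - 1)*(l^2 - 6*l + 5) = (l - 5)*(l - 1)*(l - 1)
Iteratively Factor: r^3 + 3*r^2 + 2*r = (r + 1)*(r^2 + 2*r) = r*(r + 1)*(r + 2)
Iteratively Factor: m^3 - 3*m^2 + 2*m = (m - 1)*(m^2 - 2*m) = (m - 2)*(m - 1)*(m)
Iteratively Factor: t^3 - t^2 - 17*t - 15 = (t + 3)*(t^2 - 4*t - 5) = (t - 5)*(t + 3)*(t + 1)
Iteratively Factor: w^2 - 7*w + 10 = (w - 2)*(w - 5)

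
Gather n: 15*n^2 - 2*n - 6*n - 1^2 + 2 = 15*n^2 - 8*n + 1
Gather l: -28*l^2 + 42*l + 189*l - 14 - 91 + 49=-28*l^2 + 231*l - 56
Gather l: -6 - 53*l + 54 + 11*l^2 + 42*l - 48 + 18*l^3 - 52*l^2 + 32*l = 18*l^3 - 41*l^2 + 21*l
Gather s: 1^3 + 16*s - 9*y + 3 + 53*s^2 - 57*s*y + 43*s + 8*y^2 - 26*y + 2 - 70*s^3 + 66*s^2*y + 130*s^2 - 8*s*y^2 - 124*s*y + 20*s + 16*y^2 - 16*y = -70*s^3 + s^2*(66*y + 183) + s*(-8*y^2 - 181*y + 79) + 24*y^2 - 51*y + 6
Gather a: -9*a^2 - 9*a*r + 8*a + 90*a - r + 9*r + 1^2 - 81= -9*a^2 + a*(98 - 9*r) + 8*r - 80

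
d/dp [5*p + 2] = 5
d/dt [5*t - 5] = 5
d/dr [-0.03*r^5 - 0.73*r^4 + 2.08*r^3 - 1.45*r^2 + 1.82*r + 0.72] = -0.15*r^4 - 2.92*r^3 + 6.24*r^2 - 2.9*r + 1.82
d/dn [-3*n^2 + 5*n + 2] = 5 - 6*n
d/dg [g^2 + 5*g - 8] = 2*g + 5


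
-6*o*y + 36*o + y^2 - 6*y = (-6*o + y)*(y - 6)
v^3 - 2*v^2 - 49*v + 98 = (v - 7)*(v - 2)*(v + 7)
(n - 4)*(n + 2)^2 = n^3 - 12*n - 16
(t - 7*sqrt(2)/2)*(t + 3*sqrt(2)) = t^2 - sqrt(2)*t/2 - 21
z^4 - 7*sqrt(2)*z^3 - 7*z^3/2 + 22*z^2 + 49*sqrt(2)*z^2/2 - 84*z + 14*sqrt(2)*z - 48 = (z - 4)*(z + 1/2)*(z - 4*sqrt(2))*(z - 3*sqrt(2))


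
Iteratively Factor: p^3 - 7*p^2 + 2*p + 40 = (p - 4)*(p^2 - 3*p - 10) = (p - 5)*(p - 4)*(p + 2)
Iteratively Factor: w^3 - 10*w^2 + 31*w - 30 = (w - 3)*(w^2 - 7*w + 10) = (w - 3)*(w - 2)*(w - 5)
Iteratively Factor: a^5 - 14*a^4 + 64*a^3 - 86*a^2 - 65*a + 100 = (a - 4)*(a^4 - 10*a^3 + 24*a^2 + 10*a - 25) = (a - 4)*(a + 1)*(a^3 - 11*a^2 + 35*a - 25) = (a - 5)*(a - 4)*(a + 1)*(a^2 - 6*a + 5) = (a - 5)^2*(a - 4)*(a + 1)*(a - 1)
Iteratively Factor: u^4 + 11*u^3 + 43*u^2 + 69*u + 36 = (u + 3)*(u^3 + 8*u^2 + 19*u + 12) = (u + 3)*(u + 4)*(u^2 + 4*u + 3) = (u + 1)*(u + 3)*(u + 4)*(u + 3)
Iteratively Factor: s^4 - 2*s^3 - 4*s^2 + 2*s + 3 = (s + 1)*(s^3 - 3*s^2 - s + 3) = (s + 1)^2*(s^2 - 4*s + 3) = (s - 1)*(s + 1)^2*(s - 3)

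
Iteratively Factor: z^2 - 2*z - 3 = (z - 3)*(z + 1)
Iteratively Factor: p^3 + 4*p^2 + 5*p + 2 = (p + 1)*(p^2 + 3*p + 2) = (p + 1)^2*(p + 2)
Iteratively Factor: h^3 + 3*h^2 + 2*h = (h + 1)*(h^2 + 2*h) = (h + 1)*(h + 2)*(h)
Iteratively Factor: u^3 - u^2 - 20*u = (u)*(u^2 - u - 20) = u*(u + 4)*(u - 5)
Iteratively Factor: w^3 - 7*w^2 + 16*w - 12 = (w - 2)*(w^2 - 5*w + 6) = (w - 2)^2*(w - 3)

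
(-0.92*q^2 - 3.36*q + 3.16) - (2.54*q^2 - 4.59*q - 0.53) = -3.46*q^2 + 1.23*q + 3.69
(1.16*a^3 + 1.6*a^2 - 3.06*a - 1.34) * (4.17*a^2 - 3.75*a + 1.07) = 4.8372*a^5 + 2.322*a^4 - 17.519*a^3 + 7.5992*a^2 + 1.7508*a - 1.4338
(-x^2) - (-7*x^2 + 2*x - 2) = 6*x^2 - 2*x + 2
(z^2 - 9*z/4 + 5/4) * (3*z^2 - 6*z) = 3*z^4 - 51*z^3/4 + 69*z^2/4 - 15*z/2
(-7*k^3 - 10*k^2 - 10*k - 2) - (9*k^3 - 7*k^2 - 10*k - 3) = -16*k^3 - 3*k^2 + 1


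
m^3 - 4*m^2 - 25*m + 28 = (m - 7)*(m - 1)*(m + 4)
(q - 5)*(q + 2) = q^2 - 3*q - 10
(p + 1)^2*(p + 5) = p^3 + 7*p^2 + 11*p + 5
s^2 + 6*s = s*(s + 6)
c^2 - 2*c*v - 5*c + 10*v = (c - 5)*(c - 2*v)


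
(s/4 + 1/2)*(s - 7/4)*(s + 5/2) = s^3/4 + 11*s^2/16 - 23*s/32 - 35/16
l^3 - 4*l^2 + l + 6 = (l - 3)*(l - 2)*(l + 1)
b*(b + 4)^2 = b^3 + 8*b^2 + 16*b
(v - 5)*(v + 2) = v^2 - 3*v - 10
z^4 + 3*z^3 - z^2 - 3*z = z*(z - 1)*(z + 1)*(z + 3)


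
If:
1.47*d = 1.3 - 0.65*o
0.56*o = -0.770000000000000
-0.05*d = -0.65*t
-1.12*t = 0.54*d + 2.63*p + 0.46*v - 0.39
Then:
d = 1.49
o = -1.38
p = -0.174904942965779*v - 0.207010941258633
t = 0.11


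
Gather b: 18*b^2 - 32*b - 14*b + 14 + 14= 18*b^2 - 46*b + 28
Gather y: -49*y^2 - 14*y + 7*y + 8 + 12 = -49*y^2 - 7*y + 20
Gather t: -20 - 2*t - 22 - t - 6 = -3*t - 48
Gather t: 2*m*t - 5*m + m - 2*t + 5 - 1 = -4*m + t*(2*m - 2) + 4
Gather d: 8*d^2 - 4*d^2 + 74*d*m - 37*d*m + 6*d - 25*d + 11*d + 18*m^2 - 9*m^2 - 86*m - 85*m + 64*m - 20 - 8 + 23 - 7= 4*d^2 + d*(37*m - 8) + 9*m^2 - 107*m - 12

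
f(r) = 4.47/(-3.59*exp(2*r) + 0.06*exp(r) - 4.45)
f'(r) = 4.47*(7.18*exp(2*r) - 0.06*exp(r))/(-3.59*exp(2*r) + 0.06*exp(r) - 4.45)^2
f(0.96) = -0.16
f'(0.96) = 0.26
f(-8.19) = -1.00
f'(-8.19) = -0.00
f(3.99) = -0.00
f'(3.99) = 0.00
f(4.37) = -0.00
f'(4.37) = 0.00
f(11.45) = -0.00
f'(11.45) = 0.00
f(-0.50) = -0.78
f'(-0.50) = 0.35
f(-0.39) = -0.74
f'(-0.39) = 0.40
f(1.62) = -0.05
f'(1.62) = 0.09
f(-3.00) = -1.00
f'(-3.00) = 0.00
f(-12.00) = -1.00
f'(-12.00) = 0.00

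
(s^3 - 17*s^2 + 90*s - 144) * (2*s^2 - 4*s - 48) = 2*s^5 - 38*s^4 + 200*s^3 + 168*s^2 - 3744*s + 6912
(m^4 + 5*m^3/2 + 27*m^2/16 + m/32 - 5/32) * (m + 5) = m^5 + 15*m^4/2 + 227*m^3/16 + 271*m^2/32 - 25/32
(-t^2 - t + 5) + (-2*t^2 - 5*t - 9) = -3*t^2 - 6*t - 4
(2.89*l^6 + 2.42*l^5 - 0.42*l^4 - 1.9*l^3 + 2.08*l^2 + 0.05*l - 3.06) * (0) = 0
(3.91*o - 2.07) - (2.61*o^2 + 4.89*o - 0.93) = -2.61*o^2 - 0.98*o - 1.14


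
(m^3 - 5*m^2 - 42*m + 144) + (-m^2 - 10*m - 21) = m^3 - 6*m^2 - 52*m + 123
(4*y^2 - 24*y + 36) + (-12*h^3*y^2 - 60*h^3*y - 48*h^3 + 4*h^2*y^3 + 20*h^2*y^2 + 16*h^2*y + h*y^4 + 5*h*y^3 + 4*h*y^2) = -12*h^3*y^2 - 60*h^3*y - 48*h^3 + 4*h^2*y^3 + 20*h^2*y^2 + 16*h^2*y + h*y^4 + 5*h*y^3 + 4*h*y^2 + 4*y^2 - 24*y + 36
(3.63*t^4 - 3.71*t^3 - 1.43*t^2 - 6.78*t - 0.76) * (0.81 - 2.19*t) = -7.9497*t^5 + 11.0652*t^4 + 0.1266*t^3 + 13.6899*t^2 - 3.8274*t - 0.6156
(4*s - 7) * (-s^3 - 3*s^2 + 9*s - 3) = -4*s^4 - 5*s^3 + 57*s^2 - 75*s + 21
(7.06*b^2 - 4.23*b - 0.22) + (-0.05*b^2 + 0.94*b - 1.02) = 7.01*b^2 - 3.29*b - 1.24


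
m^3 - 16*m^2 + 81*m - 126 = (m - 7)*(m - 6)*(m - 3)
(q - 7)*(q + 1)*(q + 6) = q^3 - 43*q - 42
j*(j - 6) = j^2 - 6*j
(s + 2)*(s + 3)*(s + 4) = s^3 + 9*s^2 + 26*s + 24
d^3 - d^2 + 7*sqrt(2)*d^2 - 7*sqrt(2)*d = d*(d - 1)*(d + 7*sqrt(2))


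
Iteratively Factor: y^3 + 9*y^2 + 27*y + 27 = (y + 3)*(y^2 + 6*y + 9) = (y + 3)^2*(y + 3)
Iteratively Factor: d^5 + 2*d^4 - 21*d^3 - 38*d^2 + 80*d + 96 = (d + 3)*(d^4 - d^3 - 18*d^2 + 16*d + 32) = (d + 3)*(d + 4)*(d^3 - 5*d^2 + 2*d + 8) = (d - 2)*(d + 3)*(d + 4)*(d^2 - 3*d - 4) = (d - 2)*(d + 1)*(d + 3)*(d + 4)*(d - 4)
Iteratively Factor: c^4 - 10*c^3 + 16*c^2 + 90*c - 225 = (c - 3)*(c^3 - 7*c^2 - 5*c + 75) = (c - 3)*(c + 3)*(c^2 - 10*c + 25) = (c - 5)*(c - 3)*(c + 3)*(c - 5)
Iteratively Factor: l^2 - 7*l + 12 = (l - 4)*(l - 3)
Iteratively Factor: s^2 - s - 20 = (s + 4)*(s - 5)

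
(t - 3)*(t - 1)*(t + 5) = t^3 + t^2 - 17*t + 15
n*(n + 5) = n^2 + 5*n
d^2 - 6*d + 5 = (d - 5)*(d - 1)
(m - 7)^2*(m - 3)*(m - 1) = m^4 - 18*m^3 + 108*m^2 - 238*m + 147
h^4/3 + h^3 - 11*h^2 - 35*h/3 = h*(h/3 + 1/3)*(h - 5)*(h + 7)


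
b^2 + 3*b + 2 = (b + 1)*(b + 2)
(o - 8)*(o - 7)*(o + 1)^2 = o^4 - 13*o^3 + 27*o^2 + 97*o + 56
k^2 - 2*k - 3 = (k - 3)*(k + 1)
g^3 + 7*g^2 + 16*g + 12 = (g + 2)^2*(g + 3)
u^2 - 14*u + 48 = (u - 8)*(u - 6)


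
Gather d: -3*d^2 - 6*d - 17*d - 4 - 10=-3*d^2 - 23*d - 14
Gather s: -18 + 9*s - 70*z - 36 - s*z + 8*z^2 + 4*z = s*(9 - z) + 8*z^2 - 66*z - 54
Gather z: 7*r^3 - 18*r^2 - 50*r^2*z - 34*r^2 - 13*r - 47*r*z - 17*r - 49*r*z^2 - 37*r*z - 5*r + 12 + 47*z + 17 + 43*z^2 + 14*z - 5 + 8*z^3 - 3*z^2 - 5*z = 7*r^3 - 52*r^2 - 35*r + 8*z^3 + z^2*(40 - 49*r) + z*(-50*r^2 - 84*r + 56) + 24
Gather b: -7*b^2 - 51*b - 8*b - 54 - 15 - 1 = -7*b^2 - 59*b - 70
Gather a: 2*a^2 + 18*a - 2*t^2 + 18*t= 2*a^2 + 18*a - 2*t^2 + 18*t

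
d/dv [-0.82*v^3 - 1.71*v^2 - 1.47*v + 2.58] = -2.46*v^2 - 3.42*v - 1.47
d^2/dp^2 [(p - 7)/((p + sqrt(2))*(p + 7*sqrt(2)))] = 2*(p^3 - 21*p^2 - 168*sqrt(2)*p - 42*p - 798 - 112*sqrt(2))/(p^6 + 24*sqrt(2)*p^5 + 426*p^4 + 1696*sqrt(2)*p^3 + 5964*p^2 + 4704*sqrt(2)*p + 2744)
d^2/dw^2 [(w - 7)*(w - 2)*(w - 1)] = 6*w - 20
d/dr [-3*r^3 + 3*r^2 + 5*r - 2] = -9*r^2 + 6*r + 5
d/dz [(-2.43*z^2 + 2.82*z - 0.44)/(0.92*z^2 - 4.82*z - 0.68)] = (9.1182*z^2 + 4.1144*z - 4.0384)/(0.8464*z^4 - 8.8688*z^3 + 21.9812*z^2 + 6.5552*z + 0.4624)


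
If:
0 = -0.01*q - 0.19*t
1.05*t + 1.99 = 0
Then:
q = 36.01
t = -1.90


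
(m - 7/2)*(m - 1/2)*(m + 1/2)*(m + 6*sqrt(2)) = m^4 - 7*m^3/2 + 6*sqrt(2)*m^3 - 21*sqrt(2)*m^2 - m^2/4 - 3*sqrt(2)*m/2 + 7*m/8 + 21*sqrt(2)/4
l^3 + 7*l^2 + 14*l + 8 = (l + 1)*(l + 2)*(l + 4)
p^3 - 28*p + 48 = (p - 4)*(p - 2)*(p + 6)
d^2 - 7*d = d*(d - 7)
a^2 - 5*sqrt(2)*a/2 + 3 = (a - 3*sqrt(2)/2)*(a - sqrt(2))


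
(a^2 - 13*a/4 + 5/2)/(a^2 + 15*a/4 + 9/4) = (4*a^2 - 13*a + 10)/(4*a^2 + 15*a + 9)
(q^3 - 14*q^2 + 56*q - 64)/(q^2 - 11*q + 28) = (q^2 - 10*q + 16)/(q - 7)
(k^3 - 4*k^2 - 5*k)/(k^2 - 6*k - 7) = k*(k - 5)/(k - 7)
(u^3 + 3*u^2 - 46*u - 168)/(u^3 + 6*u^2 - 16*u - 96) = (u - 7)/(u - 4)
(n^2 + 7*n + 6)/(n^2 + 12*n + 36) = (n + 1)/(n + 6)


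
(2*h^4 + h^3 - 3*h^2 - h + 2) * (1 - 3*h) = -6*h^5 - h^4 + 10*h^3 - 7*h + 2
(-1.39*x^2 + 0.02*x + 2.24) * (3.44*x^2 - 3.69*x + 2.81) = -4.7816*x^4 + 5.1979*x^3 + 3.7259*x^2 - 8.2094*x + 6.2944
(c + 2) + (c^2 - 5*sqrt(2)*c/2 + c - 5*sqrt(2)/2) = c^2 - 5*sqrt(2)*c/2 + 2*c - 5*sqrt(2)/2 + 2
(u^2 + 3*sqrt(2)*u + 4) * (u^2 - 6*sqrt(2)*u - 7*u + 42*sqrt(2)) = u^4 - 7*u^3 - 3*sqrt(2)*u^3 - 32*u^2 + 21*sqrt(2)*u^2 - 24*sqrt(2)*u + 224*u + 168*sqrt(2)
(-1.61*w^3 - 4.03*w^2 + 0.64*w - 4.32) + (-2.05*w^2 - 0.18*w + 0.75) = -1.61*w^3 - 6.08*w^2 + 0.46*w - 3.57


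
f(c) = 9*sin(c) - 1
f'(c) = 9*cos(c)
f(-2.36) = -7.34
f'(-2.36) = -6.39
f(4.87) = -9.89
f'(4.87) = 1.41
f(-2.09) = -8.81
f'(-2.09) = -4.47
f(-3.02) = -2.09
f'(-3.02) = -8.93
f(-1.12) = -9.10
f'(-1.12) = 3.92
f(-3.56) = 2.66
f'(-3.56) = -8.22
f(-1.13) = -9.14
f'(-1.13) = 3.84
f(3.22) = -1.70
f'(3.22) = -8.97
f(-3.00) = -2.27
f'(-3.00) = -8.91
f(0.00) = -1.00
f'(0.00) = 9.00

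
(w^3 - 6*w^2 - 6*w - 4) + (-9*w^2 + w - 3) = w^3 - 15*w^2 - 5*w - 7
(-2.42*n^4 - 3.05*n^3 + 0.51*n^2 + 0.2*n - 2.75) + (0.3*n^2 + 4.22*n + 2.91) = -2.42*n^4 - 3.05*n^3 + 0.81*n^2 + 4.42*n + 0.16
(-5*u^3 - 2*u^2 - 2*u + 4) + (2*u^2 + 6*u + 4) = -5*u^3 + 4*u + 8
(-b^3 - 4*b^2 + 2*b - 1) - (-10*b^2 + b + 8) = -b^3 + 6*b^2 + b - 9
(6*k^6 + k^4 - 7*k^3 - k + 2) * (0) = 0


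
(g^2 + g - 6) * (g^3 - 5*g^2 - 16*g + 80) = g^5 - 4*g^4 - 27*g^3 + 94*g^2 + 176*g - 480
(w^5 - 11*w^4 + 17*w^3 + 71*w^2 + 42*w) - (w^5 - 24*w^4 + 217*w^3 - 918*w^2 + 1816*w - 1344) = 13*w^4 - 200*w^3 + 989*w^2 - 1774*w + 1344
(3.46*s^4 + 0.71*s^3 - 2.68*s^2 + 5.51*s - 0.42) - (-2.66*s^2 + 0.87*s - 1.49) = 3.46*s^4 + 0.71*s^3 - 0.02*s^2 + 4.64*s + 1.07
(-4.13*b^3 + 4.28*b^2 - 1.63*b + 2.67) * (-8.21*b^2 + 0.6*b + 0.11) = 33.9073*b^5 - 37.6168*b^4 + 15.496*b^3 - 22.4279*b^2 + 1.4227*b + 0.2937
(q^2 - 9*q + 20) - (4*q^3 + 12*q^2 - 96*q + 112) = -4*q^3 - 11*q^2 + 87*q - 92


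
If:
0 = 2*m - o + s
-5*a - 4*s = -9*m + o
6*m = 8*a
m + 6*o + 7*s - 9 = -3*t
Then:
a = 45/143 - 15*t/143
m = 60/143 - 20*t/143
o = 159/143 - 53*t/143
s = 3/11 - t/11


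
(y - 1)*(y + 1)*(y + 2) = y^3 + 2*y^2 - y - 2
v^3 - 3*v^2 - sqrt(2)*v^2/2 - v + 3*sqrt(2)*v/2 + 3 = (v - 3)*(v - sqrt(2))*(v + sqrt(2)/2)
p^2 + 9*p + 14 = (p + 2)*(p + 7)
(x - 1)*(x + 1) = x^2 - 1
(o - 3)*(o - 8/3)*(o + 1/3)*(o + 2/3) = o^4 - 14*o^3/3 + 23*o^2/9 + 182*o/27 + 16/9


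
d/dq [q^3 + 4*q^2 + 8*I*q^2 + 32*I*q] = 3*q^2 + q*(8 + 16*I) + 32*I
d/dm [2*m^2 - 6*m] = 4*m - 6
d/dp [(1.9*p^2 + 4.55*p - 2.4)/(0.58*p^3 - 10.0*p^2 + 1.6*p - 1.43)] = (-1.102*p^4 - 5.278*p^3 + 52.716*p^2 - 53.434*p - 2.6665)/(0.3364*p^6 - 11.6*p^5 + 101.856*p^4 - 33.6588*p^3 + 31.16*p^2 - 4.576*p + 2.0449)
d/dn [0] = 0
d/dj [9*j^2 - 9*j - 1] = 18*j - 9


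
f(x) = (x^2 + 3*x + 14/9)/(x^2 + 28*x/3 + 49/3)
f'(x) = (-2*x - 28/3)*(x^2 + 3*x + 14/9)/(x^2 + 28*x/3 + 49/3)^2 + (2*x + 3)/(x^2 + 28*x/3 + 49/3) = 19/(3*(x^2 + 14*x + 49))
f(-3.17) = -0.65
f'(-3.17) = 0.43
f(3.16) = 0.38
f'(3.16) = 0.06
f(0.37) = 0.14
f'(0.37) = 0.12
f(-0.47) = 0.03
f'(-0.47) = 0.15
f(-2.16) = -0.31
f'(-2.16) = 0.27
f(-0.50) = 0.03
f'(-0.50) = 0.15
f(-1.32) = -0.12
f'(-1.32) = 0.20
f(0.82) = 0.19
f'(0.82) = 0.10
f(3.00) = 0.37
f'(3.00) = 0.06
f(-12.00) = 2.27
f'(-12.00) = 0.25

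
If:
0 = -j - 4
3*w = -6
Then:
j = -4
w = -2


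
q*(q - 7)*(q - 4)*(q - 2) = q^4 - 13*q^3 + 50*q^2 - 56*q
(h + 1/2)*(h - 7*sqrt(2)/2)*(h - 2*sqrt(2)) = h^3 - 11*sqrt(2)*h^2/2 + h^2/2 - 11*sqrt(2)*h/4 + 14*h + 7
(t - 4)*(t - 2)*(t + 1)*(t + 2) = t^4 - 3*t^3 - 8*t^2 + 12*t + 16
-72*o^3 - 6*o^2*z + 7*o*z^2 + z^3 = (-3*o + z)*(4*o + z)*(6*o + z)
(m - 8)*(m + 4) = m^2 - 4*m - 32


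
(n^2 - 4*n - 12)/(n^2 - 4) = (n - 6)/(n - 2)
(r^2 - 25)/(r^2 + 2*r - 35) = (r + 5)/(r + 7)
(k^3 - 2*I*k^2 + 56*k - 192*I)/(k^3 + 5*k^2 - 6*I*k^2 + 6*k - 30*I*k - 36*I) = (k^2 + 4*I*k + 32)/(k^2 + 5*k + 6)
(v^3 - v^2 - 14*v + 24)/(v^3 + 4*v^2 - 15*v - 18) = (v^2 + 2*v - 8)/(v^2 + 7*v + 6)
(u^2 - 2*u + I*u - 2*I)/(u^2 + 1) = (u - 2)/(u - I)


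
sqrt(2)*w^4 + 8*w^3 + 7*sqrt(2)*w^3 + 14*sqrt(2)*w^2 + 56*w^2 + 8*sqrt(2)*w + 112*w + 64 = (w + 2)*(w + 4)*(w + 4*sqrt(2))*(sqrt(2)*w + sqrt(2))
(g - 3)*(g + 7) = g^2 + 4*g - 21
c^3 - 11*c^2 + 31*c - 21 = (c - 7)*(c - 3)*(c - 1)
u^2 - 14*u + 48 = (u - 8)*(u - 6)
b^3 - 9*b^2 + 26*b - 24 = (b - 4)*(b - 3)*(b - 2)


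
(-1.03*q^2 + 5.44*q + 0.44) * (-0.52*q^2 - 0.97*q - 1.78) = 0.5356*q^4 - 1.8297*q^3 - 3.6722*q^2 - 10.11*q - 0.7832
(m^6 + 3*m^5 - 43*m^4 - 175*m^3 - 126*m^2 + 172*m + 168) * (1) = m^6 + 3*m^5 - 43*m^4 - 175*m^3 - 126*m^2 + 172*m + 168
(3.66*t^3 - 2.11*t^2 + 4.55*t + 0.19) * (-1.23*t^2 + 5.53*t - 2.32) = -4.5018*t^5 + 22.8351*t^4 - 25.756*t^3 + 29.823*t^2 - 9.5053*t - 0.4408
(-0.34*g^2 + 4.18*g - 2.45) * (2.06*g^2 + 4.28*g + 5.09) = -0.7004*g^4 + 7.1556*g^3 + 11.1128*g^2 + 10.7902*g - 12.4705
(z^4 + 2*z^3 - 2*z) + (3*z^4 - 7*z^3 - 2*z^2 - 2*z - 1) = 4*z^4 - 5*z^3 - 2*z^2 - 4*z - 1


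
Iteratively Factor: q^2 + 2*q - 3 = (q - 1)*(q + 3)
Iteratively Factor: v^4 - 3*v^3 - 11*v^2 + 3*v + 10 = (v + 2)*(v^3 - 5*v^2 - v + 5) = (v - 5)*(v + 2)*(v^2 - 1) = (v - 5)*(v - 1)*(v + 2)*(v + 1)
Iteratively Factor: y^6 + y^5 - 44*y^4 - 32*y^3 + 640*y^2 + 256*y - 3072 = (y + 4)*(y^5 - 3*y^4 - 32*y^3 + 96*y^2 + 256*y - 768) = (y - 4)*(y + 4)*(y^4 + y^3 - 28*y^2 - 16*y + 192) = (y - 4)*(y - 3)*(y + 4)*(y^3 + 4*y^2 - 16*y - 64) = (y - 4)*(y - 3)*(y + 4)^2*(y^2 - 16) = (y - 4)^2*(y - 3)*(y + 4)^2*(y + 4)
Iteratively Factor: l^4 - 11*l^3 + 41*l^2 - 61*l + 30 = (l - 1)*(l^3 - 10*l^2 + 31*l - 30) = (l - 2)*(l - 1)*(l^2 - 8*l + 15) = (l - 5)*(l - 2)*(l - 1)*(l - 3)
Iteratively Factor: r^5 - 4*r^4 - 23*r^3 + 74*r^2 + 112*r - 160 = (r - 1)*(r^4 - 3*r^3 - 26*r^2 + 48*r + 160) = (r - 1)*(r + 4)*(r^3 - 7*r^2 + 2*r + 40) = (r - 1)*(r + 2)*(r + 4)*(r^2 - 9*r + 20) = (r - 4)*(r - 1)*(r + 2)*(r + 4)*(r - 5)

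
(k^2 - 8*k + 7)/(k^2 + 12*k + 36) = (k^2 - 8*k + 7)/(k^2 + 12*k + 36)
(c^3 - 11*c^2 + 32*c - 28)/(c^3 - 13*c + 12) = (c^3 - 11*c^2 + 32*c - 28)/(c^3 - 13*c + 12)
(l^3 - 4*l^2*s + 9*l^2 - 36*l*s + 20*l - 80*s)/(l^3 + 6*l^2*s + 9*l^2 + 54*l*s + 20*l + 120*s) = (l - 4*s)/(l + 6*s)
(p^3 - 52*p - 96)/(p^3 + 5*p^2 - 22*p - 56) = (p^2 - 2*p - 48)/(p^2 + 3*p - 28)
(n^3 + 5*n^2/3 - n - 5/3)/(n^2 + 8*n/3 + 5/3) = n - 1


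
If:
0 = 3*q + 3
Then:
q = -1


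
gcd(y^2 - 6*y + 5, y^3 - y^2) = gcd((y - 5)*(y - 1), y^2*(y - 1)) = y - 1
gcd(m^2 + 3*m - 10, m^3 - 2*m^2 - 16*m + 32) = m - 2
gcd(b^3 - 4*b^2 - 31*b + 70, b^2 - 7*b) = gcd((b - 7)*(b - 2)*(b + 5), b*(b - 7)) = b - 7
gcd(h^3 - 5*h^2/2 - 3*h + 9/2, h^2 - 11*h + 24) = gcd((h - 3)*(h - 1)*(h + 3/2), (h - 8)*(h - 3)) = h - 3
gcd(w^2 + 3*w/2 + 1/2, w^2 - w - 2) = w + 1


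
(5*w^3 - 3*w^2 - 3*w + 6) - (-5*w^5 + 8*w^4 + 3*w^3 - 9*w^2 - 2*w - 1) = 5*w^5 - 8*w^4 + 2*w^3 + 6*w^2 - w + 7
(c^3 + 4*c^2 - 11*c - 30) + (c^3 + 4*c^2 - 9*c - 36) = 2*c^3 + 8*c^2 - 20*c - 66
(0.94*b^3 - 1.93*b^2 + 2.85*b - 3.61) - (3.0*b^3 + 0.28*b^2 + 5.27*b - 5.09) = -2.06*b^3 - 2.21*b^2 - 2.42*b + 1.48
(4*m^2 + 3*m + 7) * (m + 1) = 4*m^3 + 7*m^2 + 10*m + 7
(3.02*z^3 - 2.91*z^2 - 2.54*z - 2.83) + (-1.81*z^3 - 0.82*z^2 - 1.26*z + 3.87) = 1.21*z^3 - 3.73*z^2 - 3.8*z + 1.04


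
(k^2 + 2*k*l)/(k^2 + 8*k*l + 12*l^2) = k/(k + 6*l)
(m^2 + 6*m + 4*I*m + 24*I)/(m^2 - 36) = (m + 4*I)/(m - 6)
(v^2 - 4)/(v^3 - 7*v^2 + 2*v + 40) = (v - 2)/(v^2 - 9*v + 20)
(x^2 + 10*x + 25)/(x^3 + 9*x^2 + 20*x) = (x + 5)/(x*(x + 4))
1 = 1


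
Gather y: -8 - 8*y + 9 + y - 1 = -7*y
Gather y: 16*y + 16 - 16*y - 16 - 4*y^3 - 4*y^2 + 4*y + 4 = -4*y^3 - 4*y^2 + 4*y + 4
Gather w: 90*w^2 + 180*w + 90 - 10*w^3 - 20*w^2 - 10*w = -10*w^3 + 70*w^2 + 170*w + 90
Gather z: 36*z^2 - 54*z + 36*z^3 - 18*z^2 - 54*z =36*z^3 + 18*z^2 - 108*z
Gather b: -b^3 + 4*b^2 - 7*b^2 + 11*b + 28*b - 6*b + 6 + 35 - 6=-b^3 - 3*b^2 + 33*b + 35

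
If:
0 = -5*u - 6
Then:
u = -6/5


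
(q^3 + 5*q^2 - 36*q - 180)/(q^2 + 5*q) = q - 36/q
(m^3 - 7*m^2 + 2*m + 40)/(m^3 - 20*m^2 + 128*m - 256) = (m^2 - 3*m - 10)/(m^2 - 16*m + 64)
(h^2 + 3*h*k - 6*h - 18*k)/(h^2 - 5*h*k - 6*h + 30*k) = (h + 3*k)/(h - 5*k)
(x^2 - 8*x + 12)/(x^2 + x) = (x^2 - 8*x + 12)/(x*(x + 1))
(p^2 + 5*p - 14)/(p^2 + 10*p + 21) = (p - 2)/(p + 3)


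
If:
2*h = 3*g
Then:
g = 2*h/3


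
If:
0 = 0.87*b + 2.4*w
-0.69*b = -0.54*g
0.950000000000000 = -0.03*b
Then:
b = -31.67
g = -40.46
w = 11.48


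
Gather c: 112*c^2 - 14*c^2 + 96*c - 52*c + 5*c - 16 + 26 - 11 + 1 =98*c^2 + 49*c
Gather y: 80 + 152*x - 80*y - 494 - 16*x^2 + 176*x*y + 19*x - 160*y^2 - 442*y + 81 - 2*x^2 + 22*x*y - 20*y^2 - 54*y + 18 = -18*x^2 + 171*x - 180*y^2 + y*(198*x - 576) - 315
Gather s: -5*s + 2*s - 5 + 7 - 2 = -3*s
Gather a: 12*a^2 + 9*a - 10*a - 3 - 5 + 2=12*a^2 - a - 6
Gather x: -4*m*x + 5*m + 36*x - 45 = 5*m + x*(36 - 4*m) - 45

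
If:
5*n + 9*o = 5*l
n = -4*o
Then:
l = -11*o/5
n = -4*o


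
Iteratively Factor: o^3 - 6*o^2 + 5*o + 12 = (o - 4)*(o^2 - 2*o - 3) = (o - 4)*(o - 3)*(o + 1)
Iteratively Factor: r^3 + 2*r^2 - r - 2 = (r - 1)*(r^2 + 3*r + 2) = (r - 1)*(r + 2)*(r + 1)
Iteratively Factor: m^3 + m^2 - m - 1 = (m + 1)*(m^2 - 1) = (m + 1)^2*(m - 1)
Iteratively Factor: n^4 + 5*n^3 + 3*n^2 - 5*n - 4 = (n + 1)*(n^3 + 4*n^2 - n - 4) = (n + 1)^2*(n^2 + 3*n - 4) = (n + 1)^2*(n + 4)*(n - 1)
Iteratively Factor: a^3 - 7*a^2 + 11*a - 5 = (a - 1)*(a^2 - 6*a + 5) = (a - 1)^2*(a - 5)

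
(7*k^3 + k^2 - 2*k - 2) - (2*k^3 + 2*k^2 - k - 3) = 5*k^3 - k^2 - k + 1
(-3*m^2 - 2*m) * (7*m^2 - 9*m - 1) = -21*m^4 + 13*m^3 + 21*m^2 + 2*m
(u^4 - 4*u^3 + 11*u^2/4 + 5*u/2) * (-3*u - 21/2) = -3*u^5 + 3*u^4/2 + 135*u^3/4 - 291*u^2/8 - 105*u/4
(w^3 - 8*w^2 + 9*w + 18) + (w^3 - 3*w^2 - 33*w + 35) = 2*w^3 - 11*w^2 - 24*w + 53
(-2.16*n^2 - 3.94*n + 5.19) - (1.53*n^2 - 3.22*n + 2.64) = -3.69*n^2 - 0.72*n + 2.55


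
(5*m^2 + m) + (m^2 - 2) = 6*m^2 + m - 2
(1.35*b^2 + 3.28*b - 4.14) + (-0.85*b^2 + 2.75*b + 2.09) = 0.5*b^2 + 6.03*b - 2.05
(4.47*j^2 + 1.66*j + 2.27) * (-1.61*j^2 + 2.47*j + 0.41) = -7.1967*j^4 + 8.3683*j^3 + 2.2782*j^2 + 6.2875*j + 0.9307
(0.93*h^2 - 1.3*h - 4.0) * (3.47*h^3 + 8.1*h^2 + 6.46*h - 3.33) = 3.2271*h^5 + 3.022*h^4 - 18.4022*h^3 - 43.8949*h^2 - 21.511*h + 13.32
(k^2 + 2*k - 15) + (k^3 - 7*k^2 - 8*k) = k^3 - 6*k^2 - 6*k - 15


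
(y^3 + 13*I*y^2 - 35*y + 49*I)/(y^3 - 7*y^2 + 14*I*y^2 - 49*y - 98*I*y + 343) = (y - I)/(y - 7)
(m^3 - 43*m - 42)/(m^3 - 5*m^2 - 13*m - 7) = (m + 6)/(m + 1)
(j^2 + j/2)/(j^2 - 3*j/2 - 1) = j/(j - 2)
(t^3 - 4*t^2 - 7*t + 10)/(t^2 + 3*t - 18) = (t^3 - 4*t^2 - 7*t + 10)/(t^2 + 3*t - 18)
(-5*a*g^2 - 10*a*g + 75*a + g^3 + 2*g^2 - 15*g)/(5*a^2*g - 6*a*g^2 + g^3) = (-g^2 - 2*g + 15)/(g*(a - g))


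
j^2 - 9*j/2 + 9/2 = (j - 3)*(j - 3/2)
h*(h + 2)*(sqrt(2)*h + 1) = sqrt(2)*h^3 + h^2 + 2*sqrt(2)*h^2 + 2*h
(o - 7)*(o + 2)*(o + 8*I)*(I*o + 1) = I*o^4 - 7*o^3 - 5*I*o^3 + 35*o^2 - 6*I*o^2 + 98*o - 40*I*o - 112*I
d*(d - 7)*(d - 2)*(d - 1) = d^4 - 10*d^3 + 23*d^2 - 14*d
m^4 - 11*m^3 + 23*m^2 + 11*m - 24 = (m - 8)*(m - 3)*(m - 1)*(m + 1)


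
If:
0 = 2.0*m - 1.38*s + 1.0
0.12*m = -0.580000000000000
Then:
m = -4.83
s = -6.28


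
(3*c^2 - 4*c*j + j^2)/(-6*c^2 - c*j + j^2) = (-c + j)/(2*c + j)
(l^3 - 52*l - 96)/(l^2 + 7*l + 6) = (l^2 - 6*l - 16)/(l + 1)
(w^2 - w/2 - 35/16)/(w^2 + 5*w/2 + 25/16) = (4*w - 7)/(4*w + 5)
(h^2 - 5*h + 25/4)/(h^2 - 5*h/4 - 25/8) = 2*(2*h - 5)/(4*h + 5)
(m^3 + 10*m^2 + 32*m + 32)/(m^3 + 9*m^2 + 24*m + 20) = (m^2 + 8*m + 16)/(m^2 + 7*m + 10)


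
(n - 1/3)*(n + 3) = n^2 + 8*n/3 - 1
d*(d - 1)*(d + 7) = d^3 + 6*d^2 - 7*d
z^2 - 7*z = z*(z - 7)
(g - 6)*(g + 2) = g^2 - 4*g - 12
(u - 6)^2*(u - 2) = u^3 - 14*u^2 + 60*u - 72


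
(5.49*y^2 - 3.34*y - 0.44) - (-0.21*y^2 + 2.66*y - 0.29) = 5.7*y^2 - 6.0*y - 0.15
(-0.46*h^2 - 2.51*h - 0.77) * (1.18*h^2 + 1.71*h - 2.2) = -0.5428*h^4 - 3.7484*h^3 - 4.1887*h^2 + 4.2053*h + 1.694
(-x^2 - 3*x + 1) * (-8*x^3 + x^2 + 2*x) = 8*x^5 + 23*x^4 - 13*x^3 - 5*x^2 + 2*x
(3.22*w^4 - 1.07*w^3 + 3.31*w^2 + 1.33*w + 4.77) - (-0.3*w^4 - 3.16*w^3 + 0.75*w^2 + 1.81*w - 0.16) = 3.52*w^4 + 2.09*w^3 + 2.56*w^2 - 0.48*w + 4.93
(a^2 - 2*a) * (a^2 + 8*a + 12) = a^4 + 6*a^3 - 4*a^2 - 24*a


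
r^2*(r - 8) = r^3 - 8*r^2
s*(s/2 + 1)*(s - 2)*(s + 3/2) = s^4/2 + 3*s^3/4 - 2*s^2 - 3*s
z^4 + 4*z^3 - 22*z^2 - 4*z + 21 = (z - 3)*(z - 1)*(z + 1)*(z + 7)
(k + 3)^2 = k^2 + 6*k + 9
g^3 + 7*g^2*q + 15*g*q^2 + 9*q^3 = (g + q)*(g + 3*q)^2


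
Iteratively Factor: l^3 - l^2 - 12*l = (l + 3)*(l^2 - 4*l) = (l - 4)*(l + 3)*(l)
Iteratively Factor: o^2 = (o)*(o)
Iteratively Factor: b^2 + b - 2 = (b + 2)*(b - 1)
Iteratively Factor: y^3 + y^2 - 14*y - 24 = (y + 3)*(y^2 - 2*y - 8) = (y + 2)*(y + 3)*(y - 4)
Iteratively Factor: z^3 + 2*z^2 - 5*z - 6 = (z + 3)*(z^2 - z - 2) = (z + 1)*(z + 3)*(z - 2)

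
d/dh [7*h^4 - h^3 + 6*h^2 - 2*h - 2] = 28*h^3 - 3*h^2 + 12*h - 2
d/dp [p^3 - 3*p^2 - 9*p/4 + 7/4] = 3*p^2 - 6*p - 9/4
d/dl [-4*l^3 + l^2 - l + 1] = -12*l^2 + 2*l - 1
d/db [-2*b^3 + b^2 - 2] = 2*b*(1 - 3*b)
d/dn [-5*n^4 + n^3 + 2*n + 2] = -20*n^3 + 3*n^2 + 2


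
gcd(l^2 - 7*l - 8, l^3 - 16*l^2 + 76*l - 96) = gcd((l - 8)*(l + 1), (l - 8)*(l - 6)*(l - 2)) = l - 8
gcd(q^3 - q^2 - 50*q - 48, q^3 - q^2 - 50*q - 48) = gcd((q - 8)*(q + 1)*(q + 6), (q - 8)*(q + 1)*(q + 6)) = q^3 - q^2 - 50*q - 48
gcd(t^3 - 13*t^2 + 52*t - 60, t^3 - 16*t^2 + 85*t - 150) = t^2 - 11*t + 30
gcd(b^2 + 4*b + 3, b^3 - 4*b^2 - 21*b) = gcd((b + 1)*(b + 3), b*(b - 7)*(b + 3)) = b + 3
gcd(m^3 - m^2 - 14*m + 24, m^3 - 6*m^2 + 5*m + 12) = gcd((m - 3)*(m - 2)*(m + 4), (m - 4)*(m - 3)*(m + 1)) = m - 3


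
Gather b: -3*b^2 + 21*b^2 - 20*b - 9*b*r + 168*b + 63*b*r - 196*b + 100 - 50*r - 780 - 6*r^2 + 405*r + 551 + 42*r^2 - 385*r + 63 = 18*b^2 + b*(54*r - 48) + 36*r^2 - 30*r - 66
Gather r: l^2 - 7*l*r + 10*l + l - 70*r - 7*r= l^2 + 11*l + r*(-7*l - 77)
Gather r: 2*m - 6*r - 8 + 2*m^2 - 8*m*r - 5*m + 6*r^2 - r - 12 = 2*m^2 - 3*m + 6*r^2 + r*(-8*m - 7) - 20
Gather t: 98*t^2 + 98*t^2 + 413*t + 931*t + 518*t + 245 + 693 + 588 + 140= 196*t^2 + 1862*t + 1666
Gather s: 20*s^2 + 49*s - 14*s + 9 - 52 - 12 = 20*s^2 + 35*s - 55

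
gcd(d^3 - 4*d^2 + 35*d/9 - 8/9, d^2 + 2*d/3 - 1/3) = d - 1/3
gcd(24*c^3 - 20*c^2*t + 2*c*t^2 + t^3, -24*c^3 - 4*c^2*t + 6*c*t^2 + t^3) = -12*c^2 + 4*c*t + t^2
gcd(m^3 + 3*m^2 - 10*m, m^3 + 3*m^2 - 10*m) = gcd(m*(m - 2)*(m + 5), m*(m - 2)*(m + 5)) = m^3 + 3*m^2 - 10*m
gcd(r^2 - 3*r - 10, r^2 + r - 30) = r - 5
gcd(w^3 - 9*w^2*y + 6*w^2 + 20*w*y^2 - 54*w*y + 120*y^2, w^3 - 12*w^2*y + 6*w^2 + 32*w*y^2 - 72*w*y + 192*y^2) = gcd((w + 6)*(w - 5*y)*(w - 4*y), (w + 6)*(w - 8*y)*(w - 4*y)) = -w^2 + 4*w*y - 6*w + 24*y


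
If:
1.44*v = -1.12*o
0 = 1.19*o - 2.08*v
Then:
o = 0.00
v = 0.00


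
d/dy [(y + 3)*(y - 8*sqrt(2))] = 2*y - 8*sqrt(2) + 3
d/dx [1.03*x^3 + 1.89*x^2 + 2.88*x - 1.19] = 3.09*x^2 + 3.78*x + 2.88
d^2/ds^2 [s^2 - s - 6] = 2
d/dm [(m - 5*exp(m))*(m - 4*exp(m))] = -9*m*exp(m) + 2*m + 40*exp(2*m) - 9*exp(m)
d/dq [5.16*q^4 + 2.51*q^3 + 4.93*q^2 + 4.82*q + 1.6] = 20.64*q^3 + 7.53*q^2 + 9.86*q + 4.82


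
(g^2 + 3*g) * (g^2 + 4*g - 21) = g^4 + 7*g^3 - 9*g^2 - 63*g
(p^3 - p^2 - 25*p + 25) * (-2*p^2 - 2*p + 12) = -2*p^5 + 64*p^3 - 12*p^2 - 350*p + 300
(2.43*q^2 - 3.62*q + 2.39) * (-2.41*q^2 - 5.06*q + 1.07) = -5.8563*q^4 - 3.5716*q^3 + 15.1574*q^2 - 15.9668*q + 2.5573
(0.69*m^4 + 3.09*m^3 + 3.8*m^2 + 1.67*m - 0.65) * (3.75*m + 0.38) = 2.5875*m^5 + 11.8497*m^4 + 15.4242*m^3 + 7.7065*m^2 - 1.8029*m - 0.247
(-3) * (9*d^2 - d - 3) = -27*d^2 + 3*d + 9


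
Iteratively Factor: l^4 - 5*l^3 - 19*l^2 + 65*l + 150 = (l - 5)*(l^3 - 19*l - 30) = (l - 5)*(l + 3)*(l^2 - 3*l - 10) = (l - 5)^2*(l + 3)*(l + 2)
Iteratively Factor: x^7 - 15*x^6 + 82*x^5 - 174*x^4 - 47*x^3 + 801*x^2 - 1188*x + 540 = (x - 3)*(x^6 - 12*x^5 + 46*x^4 - 36*x^3 - 155*x^2 + 336*x - 180) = (x - 3)^2*(x^5 - 9*x^4 + 19*x^3 + 21*x^2 - 92*x + 60) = (x - 5)*(x - 3)^2*(x^4 - 4*x^3 - x^2 + 16*x - 12) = (x - 5)*(x - 3)^3*(x^3 - x^2 - 4*x + 4) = (x - 5)*(x - 3)^3*(x - 1)*(x^2 - 4) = (x - 5)*(x - 3)^3*(x - 1)*(x + 2)*(x - 2)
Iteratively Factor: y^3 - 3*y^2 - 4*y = (y + 1)*(y^2 - 4*y) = y*(y + 1)*(y - 4)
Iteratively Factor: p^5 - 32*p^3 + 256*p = (p + 4)*(p^4 - 4*p^3 - 16*p^2 + 64*p) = (p - 4)*(p + 4)*(p^3 - 16*p) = p*(p - 4)*(p + 4)*(p^2 - 16) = p*(p - 4)*(p + 4)^2*(p - 4)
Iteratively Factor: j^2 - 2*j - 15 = (j + 3)*(j - 5)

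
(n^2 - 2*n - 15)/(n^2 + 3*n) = (n - 5)/n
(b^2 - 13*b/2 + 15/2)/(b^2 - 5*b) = (b - 3/2)/b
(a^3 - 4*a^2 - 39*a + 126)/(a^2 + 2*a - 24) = (a^2 - 10*a + 21)/(a - 4)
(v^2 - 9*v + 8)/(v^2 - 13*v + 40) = (v - 1)/(v - 5)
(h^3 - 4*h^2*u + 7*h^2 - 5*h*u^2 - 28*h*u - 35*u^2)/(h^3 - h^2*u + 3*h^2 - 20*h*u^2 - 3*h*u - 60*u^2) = (h^2 + h*u + 7*h + 7*u)/(h^2 + 4*h*u + 3*h + 12*u)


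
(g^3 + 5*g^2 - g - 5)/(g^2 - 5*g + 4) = (g^2 + 6*g + 5)/(g - 4)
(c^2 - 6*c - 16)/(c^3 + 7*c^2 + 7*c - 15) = (c^2 - 6*c - 16)/(c^3 + 7*c^2 + 7*c - 15)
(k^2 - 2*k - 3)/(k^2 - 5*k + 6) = (k + 1)/(k - 2)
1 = 1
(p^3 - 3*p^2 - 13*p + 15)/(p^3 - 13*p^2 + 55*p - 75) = (p^2 + 2*p - 3)/(p^2 - 8*p + 15)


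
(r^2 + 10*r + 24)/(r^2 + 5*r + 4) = (r + 6)/(r + 1)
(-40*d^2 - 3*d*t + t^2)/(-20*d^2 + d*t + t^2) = (-8*d + t)/(-4*d + t)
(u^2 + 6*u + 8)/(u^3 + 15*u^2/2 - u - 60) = 2*(u + 2)/(2*u^2 + 7*u - 30)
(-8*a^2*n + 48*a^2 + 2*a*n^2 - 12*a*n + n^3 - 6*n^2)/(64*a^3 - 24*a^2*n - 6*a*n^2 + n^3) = (6 - n)/(8*a - n)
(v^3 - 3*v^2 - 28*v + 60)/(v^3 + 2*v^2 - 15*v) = (v^2 - 8*v + 12)/(v*(v - 3))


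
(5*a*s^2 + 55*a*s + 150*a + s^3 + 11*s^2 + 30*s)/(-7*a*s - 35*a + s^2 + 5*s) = (5*a*s + 30*a + s^2 + 6*s)/(-7*a + s)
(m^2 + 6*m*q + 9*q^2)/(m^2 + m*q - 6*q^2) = (-m - 3*q)/(-m + 2*q)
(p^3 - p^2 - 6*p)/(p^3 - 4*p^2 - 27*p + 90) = p*(p + 2)/(p^2 - p - 30)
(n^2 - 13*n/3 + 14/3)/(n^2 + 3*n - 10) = (n - 7/3)/(n + 5)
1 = 1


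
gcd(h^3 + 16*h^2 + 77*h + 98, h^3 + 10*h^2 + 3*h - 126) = h + 7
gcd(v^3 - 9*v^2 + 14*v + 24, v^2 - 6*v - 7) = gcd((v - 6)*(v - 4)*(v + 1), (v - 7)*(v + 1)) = v + 1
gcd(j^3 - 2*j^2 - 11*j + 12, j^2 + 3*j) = j + 3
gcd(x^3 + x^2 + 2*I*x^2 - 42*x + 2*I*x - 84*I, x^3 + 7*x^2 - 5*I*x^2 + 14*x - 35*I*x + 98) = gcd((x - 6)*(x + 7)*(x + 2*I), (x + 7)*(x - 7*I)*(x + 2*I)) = x^2 + x*(7 + 2*I) + 14*I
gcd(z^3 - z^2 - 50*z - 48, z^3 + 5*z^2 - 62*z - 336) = z^2 - 2*z - 48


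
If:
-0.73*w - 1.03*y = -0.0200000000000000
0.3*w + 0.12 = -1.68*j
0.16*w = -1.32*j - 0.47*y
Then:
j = -0.03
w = -0.21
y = 0.17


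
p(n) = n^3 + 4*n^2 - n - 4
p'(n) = 3*n^2 + 8*n - 1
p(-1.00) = 0.00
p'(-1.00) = -6.00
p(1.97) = 17.20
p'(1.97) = 26.40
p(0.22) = -4.02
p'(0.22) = 0.91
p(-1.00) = 0.00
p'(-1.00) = -6.00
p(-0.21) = -3.62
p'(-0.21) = -2.55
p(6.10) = 365.72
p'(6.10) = 159.43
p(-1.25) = 1.55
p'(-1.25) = -6.31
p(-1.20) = 1.23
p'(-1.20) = -6.28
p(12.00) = 2288.00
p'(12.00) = 527.00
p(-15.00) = -2464.00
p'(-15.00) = 554.00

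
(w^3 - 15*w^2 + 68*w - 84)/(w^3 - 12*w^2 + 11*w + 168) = (w^2 - 8*w + 12)/(w^2 - 5*w - 24)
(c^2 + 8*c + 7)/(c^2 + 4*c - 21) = (c + 1)/(c - 3)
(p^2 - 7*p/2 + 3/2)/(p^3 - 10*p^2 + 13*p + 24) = (p - 1/2)/(p^2 - 7*p - 8)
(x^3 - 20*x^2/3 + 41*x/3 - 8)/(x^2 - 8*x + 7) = (x^2 - 17*x/3 + 8)/(x - 7)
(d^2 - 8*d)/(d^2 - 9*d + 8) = d/(d - 1)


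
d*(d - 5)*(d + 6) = d^3 + d^2 - 30*d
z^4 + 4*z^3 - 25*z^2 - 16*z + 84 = (z - 3)*(z - 2)*(z + 2)*(z + 7)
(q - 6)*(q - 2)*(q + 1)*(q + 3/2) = q^4 - 11*q^3/2 - 13*q^2/2 + 18*q + 18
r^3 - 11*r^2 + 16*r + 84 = (r - 7)*(r - 6)*(r + 2)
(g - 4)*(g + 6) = g^2 + 2*g - 24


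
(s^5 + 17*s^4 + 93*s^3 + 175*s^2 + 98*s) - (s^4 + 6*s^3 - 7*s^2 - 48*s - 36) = s^5 + 16*s^4 + 87*s^3 + 182*s^2 + 146*s + 36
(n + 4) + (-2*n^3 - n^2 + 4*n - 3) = -2*n^3 - n^2 + 5*n + 1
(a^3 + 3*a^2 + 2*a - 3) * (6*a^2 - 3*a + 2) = 6*a^5 + 15*a^4 + 5*a^3 - 18*a^2 + 13*a - 6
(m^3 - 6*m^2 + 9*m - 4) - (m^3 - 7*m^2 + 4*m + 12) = m^2 + 5*m - 16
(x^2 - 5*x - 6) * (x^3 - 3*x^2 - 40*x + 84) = x^5 - 8*x^4 - 31*x^3 + 302*x^2 - 180*x - 504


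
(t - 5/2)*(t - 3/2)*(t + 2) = t^3 - 2*t^2 - 17*t/4 + 15/2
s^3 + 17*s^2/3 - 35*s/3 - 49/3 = (s - 7/3)*(s + 1)*(s + 7)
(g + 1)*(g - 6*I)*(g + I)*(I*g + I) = I*g^4 + 5*g^3 + 2*I*g^3 + 10*g^2 + 7*I*g^2 + 5*g + 12*I*g + 6*I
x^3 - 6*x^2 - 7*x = x*(x - 7)*(x + 1)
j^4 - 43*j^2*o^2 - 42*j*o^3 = j*(j - 7*o)*(j + o)*(j + 6*o)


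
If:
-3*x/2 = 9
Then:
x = -6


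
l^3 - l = l*(l - 1)*(l + 1)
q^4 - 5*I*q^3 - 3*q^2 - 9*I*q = q*(q - 3*I)^2*(q + I)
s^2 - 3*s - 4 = (s - 4)*(s + 1)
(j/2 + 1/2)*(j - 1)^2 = j^3/2 - j^2/2 - j/2 + 1/2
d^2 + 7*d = d*(d + 7)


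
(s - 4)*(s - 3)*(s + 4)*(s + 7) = s^4 + 4*s^3 - 37*s^2 - 64*s + 336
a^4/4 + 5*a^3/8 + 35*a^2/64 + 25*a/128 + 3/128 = (a/4 + 1/4)*(a + 1/4)*(a + 1/2)*(a + 3/4)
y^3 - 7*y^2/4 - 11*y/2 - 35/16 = (y - 7/2)*(y + 1/2)*(y + 5/4)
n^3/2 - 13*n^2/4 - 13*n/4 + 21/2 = (n/2 + 1)*(n - 7)*(n - 3/2)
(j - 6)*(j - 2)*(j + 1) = j^3 - 7*j^2 + 4*j + 12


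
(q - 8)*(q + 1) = q^2 - 7*q - 8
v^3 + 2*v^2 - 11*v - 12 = (v - 3)*(v + 1)*(v + 4)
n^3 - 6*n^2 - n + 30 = (n - 5)*(n - 3)*(n + 2)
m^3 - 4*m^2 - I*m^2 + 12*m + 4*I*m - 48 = (m - 4)*(m - 4*I)*(m + 3*I)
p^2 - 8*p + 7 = (p - 7)*(p - 1)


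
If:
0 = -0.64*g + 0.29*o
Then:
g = 0.453125*o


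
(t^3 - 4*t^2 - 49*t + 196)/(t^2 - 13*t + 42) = (t^2 + 3*t - 28)/(t - 6)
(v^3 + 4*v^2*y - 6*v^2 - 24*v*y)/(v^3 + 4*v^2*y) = (v - 6)/v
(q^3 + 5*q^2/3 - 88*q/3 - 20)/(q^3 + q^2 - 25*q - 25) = (q^2 + 20*q/3 + 4)/(q^2 + 6*q + 5)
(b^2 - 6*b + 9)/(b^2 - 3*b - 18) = (-b^2 + 6*b - 9)/(-b^2 + 3*b + 18)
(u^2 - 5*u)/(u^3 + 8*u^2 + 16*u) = (u - 5)/(u^2 + 8*u + 16)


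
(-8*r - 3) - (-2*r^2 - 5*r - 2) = 2*r^2 - 3*r - 1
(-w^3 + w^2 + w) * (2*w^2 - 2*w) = -2*w^5 + 4*w^4 - 2*w^2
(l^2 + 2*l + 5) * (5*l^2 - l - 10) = 5*l^4 + 9*l^3 + 13*l^2 - 25*l - 50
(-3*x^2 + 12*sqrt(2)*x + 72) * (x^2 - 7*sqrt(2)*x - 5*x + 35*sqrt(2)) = -3*x^4 + 15*x^3 + 33*sqrt(2)*x^3 - 165*sqrt(2)*x^2 - 96*x^2 - 504*sqrt(2)*x + 480*x + 2520*sqrt(2)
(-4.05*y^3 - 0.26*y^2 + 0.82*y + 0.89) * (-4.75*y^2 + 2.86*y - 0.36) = 19.2375*y^5 - 10.348*y^4 - 3.1806*y^3 - 1.7887*y^2 + 2.2502*y - 0.3204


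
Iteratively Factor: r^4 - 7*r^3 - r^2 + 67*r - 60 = (r + 3)*(r^3 - 10*r^2 + 29*r - 20) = (r - 5)*(r + 3)*(r^2 - 5*r + 4) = (r - 5)*(r - 4)*(r + 3)*(r - 1)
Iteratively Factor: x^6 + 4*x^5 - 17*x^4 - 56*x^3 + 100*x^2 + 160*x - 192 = (x - 2)*(x^5 + 6*x^4 - 5*x^3 - 66*x^2 - 32*x + 96) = (x - 2)*(x + 2)*(x^4 + 4*x^3 - 13*x^2 - 40*x + 48) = (x - 2)*(x - 1)*(x + 2)*(x^3 + 5*x^2 - 8*x - 48) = (x - 2)*(x - 1)*(x + 2)*(x + 4)*(x^2 + x - 12) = (x - 3)*(x - 2)*(x - 1)*(x + 2)*(x + 4)*(x + 4)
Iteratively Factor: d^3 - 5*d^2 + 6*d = (d)*(d^2 - 5*d + 6) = d*(d - 3)*(d - 2)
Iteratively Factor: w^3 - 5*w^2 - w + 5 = (w - 1)*(w^2 - 4*w - 5) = (w - 5)*(w - 1)*(w + 1)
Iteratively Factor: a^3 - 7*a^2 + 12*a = (a - 4)*(a^2 - 3*a) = (a - 4)*(a - 3)*(a)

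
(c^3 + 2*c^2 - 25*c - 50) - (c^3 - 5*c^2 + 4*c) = 7*c^2 - 29*c - 50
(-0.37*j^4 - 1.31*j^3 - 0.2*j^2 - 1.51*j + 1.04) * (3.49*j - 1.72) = -1.2913*j^5 - 3.9355*j^4 + 1.5552*j^3 - 4.9259*j^2 + 6.2268*j - 1.7888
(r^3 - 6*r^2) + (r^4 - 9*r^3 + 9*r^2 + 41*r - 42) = r^4 - 8*r^3 + 3*r^2 + 41*r - 42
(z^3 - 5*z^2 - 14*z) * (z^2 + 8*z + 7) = z^5 + 3*z^4 - 47*z^3 - 147*z^2 - 98*z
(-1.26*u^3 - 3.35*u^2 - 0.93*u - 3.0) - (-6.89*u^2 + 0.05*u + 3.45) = -1.26*u^3 + 3.54*u^2 - 0.98*u - 6.45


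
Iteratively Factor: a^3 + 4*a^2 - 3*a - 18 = (a + 3)*(a^2 + a - 6) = (a + 3)^2*(a - 2)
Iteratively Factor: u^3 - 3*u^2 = (u)*(u^2 - 3*u) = u^2*(u - 3)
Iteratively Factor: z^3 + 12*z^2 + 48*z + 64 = (z + 4)*(z^2 + 8*z + 16) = (z + 4)^2*(z + 4)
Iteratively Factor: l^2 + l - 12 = (l - 3)*(l + 4)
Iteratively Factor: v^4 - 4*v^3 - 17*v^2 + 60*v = (v - 5)*(v^3 + v^2 - 12*v) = (v - 5)*(v - 3)*(v^2 + 4*v) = (v - 5)*(v - 3)*(v + 4)*(v)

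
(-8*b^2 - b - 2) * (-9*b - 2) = 72*b^3 + 25*b^2 + 20*b + 4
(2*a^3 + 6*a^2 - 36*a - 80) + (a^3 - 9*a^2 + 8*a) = 3*a^3 - 3*a^2 - 28*a - 80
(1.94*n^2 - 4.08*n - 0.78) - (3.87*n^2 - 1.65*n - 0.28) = -1.93*n^2 - 2.43*n - 0.5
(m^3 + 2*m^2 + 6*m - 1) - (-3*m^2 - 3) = m^3 + 5*m^2 + 6*m + 2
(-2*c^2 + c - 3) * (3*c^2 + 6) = -6*c^4 + 3*c^3 - 21*c^2 + 6*c - 18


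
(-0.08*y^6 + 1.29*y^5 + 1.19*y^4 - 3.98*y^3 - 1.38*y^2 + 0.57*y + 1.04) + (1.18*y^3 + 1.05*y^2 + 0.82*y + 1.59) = -0.08*y^6 + 1.29*y^5 + 1.19*y^4 - 2.8*y^3 - 0.33*y^2 + 1.39*y + 2.63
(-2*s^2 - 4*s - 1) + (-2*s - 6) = -2*s^2 - 6*s - 7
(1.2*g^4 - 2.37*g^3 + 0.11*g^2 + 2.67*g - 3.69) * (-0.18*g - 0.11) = -0.216*g^5 + 0.2946*g^4 + 0.2409*g^3 - 0.4927*g^2 + 0.3705*g + 0.4059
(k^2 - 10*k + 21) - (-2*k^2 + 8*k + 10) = 3*k^2 - 18*k + 11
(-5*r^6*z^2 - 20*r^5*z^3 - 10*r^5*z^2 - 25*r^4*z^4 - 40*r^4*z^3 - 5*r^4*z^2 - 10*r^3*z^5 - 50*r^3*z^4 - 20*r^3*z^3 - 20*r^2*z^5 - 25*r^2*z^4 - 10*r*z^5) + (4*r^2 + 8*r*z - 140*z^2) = -5*r^6*z^2 - 20*r^5*z^3 - 10*r^5*z^2 - 25*r^4*z^4 - 40*r^4*z^3 - 5*r^4*z^2 - 10*r^3*z^5 - 50*r^3*z^4 - 20*r^3*z^3 - 20*r^2*z^5 - 25*r^2*z^4 + 4*r^2 - 10*r*z^5 + 8*r*z - 140*z^2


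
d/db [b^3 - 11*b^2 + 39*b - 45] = 3*b^2 - 22*b + 39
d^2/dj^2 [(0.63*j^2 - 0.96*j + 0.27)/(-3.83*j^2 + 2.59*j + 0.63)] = (15.665466*j^3 - 32.88438*j^2 + 29.968218*j - 8.558298)/(56.181887*j^6 - 113.977353*j^5 + 49.351848*j^4 + 20.122487*j^3 - 8.117928*j^2 - 3.083913*j - 0.250047)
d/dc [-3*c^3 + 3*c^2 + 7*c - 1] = -9*c^2 + 6*c + 7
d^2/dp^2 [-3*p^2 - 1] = -6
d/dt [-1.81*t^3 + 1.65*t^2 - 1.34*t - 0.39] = -5.43*t^2 + 3.3*t - 1.34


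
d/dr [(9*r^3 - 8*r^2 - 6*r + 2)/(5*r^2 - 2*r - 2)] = (45*r^4 - 36*r^3 - 8*r^2 + 12*r + 16)/(25*r^4 - 20*r^3 - 16*r^2 + 8*r + 4)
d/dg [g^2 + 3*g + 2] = 2*g + 3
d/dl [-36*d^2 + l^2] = 2*l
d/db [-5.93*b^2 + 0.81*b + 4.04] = 0.81 - 11.86*b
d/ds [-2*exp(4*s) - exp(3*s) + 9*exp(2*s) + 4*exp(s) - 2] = (-8*exp(3*s) - 3*exp(2*s) + 18*exp(s) + 4)*exp(s)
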